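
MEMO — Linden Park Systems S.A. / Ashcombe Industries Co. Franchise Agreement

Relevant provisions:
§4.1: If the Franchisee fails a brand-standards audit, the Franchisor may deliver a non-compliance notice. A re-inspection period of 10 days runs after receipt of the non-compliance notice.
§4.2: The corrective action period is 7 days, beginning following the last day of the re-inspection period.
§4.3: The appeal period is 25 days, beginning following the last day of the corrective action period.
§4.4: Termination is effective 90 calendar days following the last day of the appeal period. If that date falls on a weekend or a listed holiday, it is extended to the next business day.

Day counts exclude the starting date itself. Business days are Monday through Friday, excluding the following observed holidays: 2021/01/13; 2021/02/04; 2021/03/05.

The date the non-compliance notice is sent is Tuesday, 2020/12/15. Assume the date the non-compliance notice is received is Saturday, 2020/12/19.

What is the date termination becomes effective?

Adding 10 calendar days to 2020/12/19 gives 2020/12/29, which is the last day of the re-inspection period.
Adding 7 calendar days to 2020/12/29 gives 2021/01/05, which is the last day of the corrective action period.
The last day of the appeal period: 25 calendar days after 2021/01/05 is 2021/01/30.
The date termination becomes effective: 90 calendar days after 2021/01/30 is 2021/04/30. 2021/04/30 is a Friday and is not a listed holiday, so no roll-forward applies.

2021/04/30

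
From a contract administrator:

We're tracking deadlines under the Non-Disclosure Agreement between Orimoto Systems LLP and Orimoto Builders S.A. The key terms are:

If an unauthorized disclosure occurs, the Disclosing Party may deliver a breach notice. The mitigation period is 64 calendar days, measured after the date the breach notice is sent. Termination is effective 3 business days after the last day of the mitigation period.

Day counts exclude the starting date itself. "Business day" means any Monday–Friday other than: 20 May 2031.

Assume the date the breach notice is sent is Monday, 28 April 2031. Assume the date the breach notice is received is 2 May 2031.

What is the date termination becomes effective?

4 July 2031

The last day of the mitigation period: 28 April 2031 + 64 days = 1 July 2031.
The date termination becomes effective: 3 business days after Tuesday, 1 July 2031, skipping weekends — Jul 2, Jul 3, Jul 4 — lands on Friday, 4 July 2031.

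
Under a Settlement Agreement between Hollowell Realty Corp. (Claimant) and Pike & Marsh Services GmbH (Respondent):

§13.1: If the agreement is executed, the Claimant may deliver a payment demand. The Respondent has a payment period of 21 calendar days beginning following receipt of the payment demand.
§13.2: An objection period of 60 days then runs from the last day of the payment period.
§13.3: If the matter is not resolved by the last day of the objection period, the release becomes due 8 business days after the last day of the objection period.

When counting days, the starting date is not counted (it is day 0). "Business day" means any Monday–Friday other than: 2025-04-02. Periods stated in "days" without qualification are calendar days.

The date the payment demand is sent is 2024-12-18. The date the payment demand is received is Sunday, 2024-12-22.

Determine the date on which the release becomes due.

2025-03-25

The last day of the payment period: 21 calendar days after 2024-12-22 is 2025-01-12.
Adding 60 calendar days to 2025-01-12 gives 2025-03-13, which is the last day of the objection period.
The date on which the release becomes due: counting 8 business days from Thursday, 2025-03-13 (Mar 14, Mar 17, Mar 18, Mar 19, Mar 20, Mar 21, Mar 24, Mar 25, skipping weekends) reaches Tuesday, 2025-03-25.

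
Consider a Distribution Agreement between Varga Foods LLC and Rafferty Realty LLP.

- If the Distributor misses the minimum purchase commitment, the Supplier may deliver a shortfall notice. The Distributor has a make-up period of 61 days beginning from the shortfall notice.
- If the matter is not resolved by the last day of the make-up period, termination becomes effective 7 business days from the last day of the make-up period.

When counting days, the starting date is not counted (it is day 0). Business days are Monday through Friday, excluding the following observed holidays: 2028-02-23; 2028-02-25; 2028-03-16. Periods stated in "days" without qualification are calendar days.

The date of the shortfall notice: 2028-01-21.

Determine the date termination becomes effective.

Adding 61 calendar days to 2028-01-21 gives 2028-03-22, which is the last day of the make-up period.
The date termination becomes effective: counting 7 business days from Wednesday, 2028-03-22 (Mar 23, Mar 24, Mar 27, Mar 28, Mar 29, Mar 30, Mar 31, skipping weekends) reaches Friday, 2028-03-31.

2028-03-31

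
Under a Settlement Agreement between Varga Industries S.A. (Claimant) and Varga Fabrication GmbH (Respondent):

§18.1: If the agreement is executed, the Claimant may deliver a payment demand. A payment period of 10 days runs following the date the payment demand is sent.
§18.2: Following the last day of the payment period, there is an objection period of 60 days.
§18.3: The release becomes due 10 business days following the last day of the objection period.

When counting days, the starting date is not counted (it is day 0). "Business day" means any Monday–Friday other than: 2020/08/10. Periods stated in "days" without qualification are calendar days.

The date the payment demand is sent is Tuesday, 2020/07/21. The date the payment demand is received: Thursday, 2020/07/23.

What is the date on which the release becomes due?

The last day of the payment period: 10 calendar days after 2020/07/21 is 2020/07/31.
Adding 60 calendar days to 2020/07/31 gives 2020/09/29, which is the last day of the objection period.
From Tuesday, 2020/09/29, 10 business days (Sep 30, Oct 1, Oct 2, Oct 5, Oct 6, Oct 7, Oct 8, Oct 9, Oct 12, Oct 13, skipping weekends) brings us to Tuesday, 2020/10/13, which is the date on which the release becomes due.

2020/10/13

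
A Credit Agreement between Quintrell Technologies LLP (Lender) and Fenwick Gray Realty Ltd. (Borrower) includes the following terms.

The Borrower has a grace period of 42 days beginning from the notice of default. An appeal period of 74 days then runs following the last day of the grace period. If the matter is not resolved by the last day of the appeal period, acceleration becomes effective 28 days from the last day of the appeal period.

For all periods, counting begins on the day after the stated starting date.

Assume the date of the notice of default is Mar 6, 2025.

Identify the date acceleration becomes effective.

Jul 28, 2025

The last day of the grace period: Mar 6, 2025 + 42 days = Apr 17, 2025.
Adding 74 calendar days to Apr 17, 2025 gives Jun 30, 2025, which is the last day of the appeal period.
The date acceleration becomes effective: Jun 30, 2025 + 28 days = Jul 28, 2025.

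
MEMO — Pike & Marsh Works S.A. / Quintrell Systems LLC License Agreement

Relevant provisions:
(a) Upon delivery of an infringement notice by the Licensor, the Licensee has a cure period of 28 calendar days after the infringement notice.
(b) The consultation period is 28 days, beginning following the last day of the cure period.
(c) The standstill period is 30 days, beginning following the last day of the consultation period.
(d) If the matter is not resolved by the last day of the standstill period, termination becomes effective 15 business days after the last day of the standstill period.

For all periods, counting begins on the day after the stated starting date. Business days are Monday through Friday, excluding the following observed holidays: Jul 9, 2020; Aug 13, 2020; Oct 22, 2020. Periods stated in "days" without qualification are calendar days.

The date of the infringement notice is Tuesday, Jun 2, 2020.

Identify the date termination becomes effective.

Sep 17, 2020

The last day of the cure period: 28 calendar days after Jun 2, 2020 is Jun 30, 2020.
The last day of the consultation period: Jun 30, 2020 + 28 days = Jul 28, 2020.
The last day of the standstill period: Jul 28, 2020 + 30 days = Aug 27, 2020.
The date termination becomes effective: 15 business days after Thursday, Aug 27, 2020, skipping weekends — Aug 28, Aug 31, Sep 1, Sep 2, …, Sep 15, Sep 16, Sep 17 — lands on Thursday, Sep 17, 2020.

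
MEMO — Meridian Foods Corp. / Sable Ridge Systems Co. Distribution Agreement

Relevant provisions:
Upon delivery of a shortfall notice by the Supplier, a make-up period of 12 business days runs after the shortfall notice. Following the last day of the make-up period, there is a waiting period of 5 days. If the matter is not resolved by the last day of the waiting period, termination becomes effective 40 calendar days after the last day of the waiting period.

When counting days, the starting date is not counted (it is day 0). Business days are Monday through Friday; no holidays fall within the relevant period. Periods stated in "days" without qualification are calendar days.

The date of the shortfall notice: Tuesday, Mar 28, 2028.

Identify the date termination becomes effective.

From Tuesday, Mar 28, 2028, 12 business days (Mar 29, Mar 30, Mar 31, Apr 3, …, Apr 11, Apr 12, Apr 13, skipping weekends) brings us to Thursday, Apr 13, 2028, which is the last day of the make-up period.
Adding 5 calendar days to Apr 13, 2028 gives Apr 18, 2028, which is the last day of the waiting period.
The date termination becomes effective: 40 calendar days after Apr 18, 2028 is May 28, 2028.

May 28, 2028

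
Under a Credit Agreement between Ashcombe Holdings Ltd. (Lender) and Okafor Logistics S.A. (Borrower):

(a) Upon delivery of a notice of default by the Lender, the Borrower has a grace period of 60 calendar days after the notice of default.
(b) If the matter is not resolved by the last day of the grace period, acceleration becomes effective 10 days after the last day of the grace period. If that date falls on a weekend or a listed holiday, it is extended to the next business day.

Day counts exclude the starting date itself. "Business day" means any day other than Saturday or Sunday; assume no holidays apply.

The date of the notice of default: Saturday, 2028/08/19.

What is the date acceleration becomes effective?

2028/10/30

The last day of the grace period: 60 calendar days after 2028/08/19 is 2028/10/18.
The date acceleration becomes effective: 2028/10/18 + 10 days = 2028/10/28. That falls on a Saturday, so it rolls to the next business day, Monday, 2028/10/30.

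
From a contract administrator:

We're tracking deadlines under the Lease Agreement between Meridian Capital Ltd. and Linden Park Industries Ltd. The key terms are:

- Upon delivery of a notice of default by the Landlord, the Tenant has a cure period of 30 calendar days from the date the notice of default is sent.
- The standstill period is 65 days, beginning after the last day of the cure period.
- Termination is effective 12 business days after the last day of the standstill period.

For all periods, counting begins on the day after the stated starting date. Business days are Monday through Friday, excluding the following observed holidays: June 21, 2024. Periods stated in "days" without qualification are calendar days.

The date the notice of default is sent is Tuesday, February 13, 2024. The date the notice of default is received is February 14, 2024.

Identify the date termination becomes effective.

The last day of the cure period: 30 calendar days after February 13, 2024 is March 14, 2024.
The last day of the standstill period: March 14, 2024 + 65 days = May 18, 2024.
From Saturday, May 18, 2024, 12 business days (May 20, May 21, May 22, May 23, …, May 31, Jun 3, Jun 4, skipping weekends) brings us to Tuesday, June 4, 2024, which is the date termination becomes effective.

June 4, 2024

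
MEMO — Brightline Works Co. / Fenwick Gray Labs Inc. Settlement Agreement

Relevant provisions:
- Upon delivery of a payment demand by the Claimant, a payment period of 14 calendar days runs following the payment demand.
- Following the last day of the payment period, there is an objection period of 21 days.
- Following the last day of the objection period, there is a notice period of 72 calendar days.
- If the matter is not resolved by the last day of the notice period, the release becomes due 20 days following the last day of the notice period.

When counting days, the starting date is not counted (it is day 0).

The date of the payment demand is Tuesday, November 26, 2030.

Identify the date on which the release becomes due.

Adding 14 calendar days to November 26, 2030 gives December 10, 2030, which is the last day of the payment period.
Adding 21 calendar days to December 10, 2030 gives December 31, 2030, which is the last day of the objection period.
Adding 72 calendar days to December 31, 2030 gives March 13, 2031, which is the last day of the notice period.
The date on which the release becomes due: 20 calendar days after March 13, 2031 is April 2, 2031.

April 2, 2031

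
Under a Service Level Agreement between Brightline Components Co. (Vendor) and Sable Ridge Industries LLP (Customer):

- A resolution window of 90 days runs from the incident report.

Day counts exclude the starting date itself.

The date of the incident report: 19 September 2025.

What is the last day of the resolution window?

Adding 90 calendar days to 19 September 2025 gives 18 December 2025, which is the last day of the resolution window.

18 December 2025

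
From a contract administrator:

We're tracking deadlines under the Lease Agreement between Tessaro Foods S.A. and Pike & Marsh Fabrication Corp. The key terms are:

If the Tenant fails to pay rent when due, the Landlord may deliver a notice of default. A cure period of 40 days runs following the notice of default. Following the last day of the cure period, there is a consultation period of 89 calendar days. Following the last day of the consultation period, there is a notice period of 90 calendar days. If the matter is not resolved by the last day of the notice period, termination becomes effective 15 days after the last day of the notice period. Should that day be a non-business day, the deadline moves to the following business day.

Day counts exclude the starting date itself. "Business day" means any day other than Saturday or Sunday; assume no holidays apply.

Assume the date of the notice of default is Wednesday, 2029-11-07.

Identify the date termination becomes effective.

Adding 40 calendar days to 2029-11-07 gives 2029-12-17, which is the last day of the cure period.
The last day of the consultation period: 2029-12-17 + 89 days = 2030-03-16.
The last day of the notice period: 90 calendar days after 2030-03-16 is 2030-06-14.
Adding 15 calendar days to 2030-06-14 gives 2030-06-29, which is the date termination becomes effective. That falls on a Saturday, so it rolls to the next business day, Monday, 2030-07-01.

2030-07-01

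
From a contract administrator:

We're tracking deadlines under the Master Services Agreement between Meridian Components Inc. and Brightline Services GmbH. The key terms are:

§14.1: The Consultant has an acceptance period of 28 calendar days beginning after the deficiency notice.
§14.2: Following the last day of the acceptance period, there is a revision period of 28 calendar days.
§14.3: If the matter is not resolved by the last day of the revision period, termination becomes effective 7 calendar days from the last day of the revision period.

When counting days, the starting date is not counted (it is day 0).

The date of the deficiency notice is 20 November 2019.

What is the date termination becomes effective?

22 January 2020

The last day of the acceptance period: 28 calendar days after 20 November 2019 is 18 December 2019.
The last day of the revision period: 28 calendar days after 18 December 2019 is 15 January 2020.
Adding 7 calendar days to 15 January 2020 gives 22 January 2020, which is the date termination becomes effective.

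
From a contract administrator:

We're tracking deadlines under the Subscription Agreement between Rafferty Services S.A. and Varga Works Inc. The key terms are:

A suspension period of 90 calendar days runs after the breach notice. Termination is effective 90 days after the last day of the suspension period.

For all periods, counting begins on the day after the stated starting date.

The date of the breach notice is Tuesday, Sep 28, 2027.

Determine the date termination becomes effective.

The last day of the suspension period: 90 calendar days after Sep 28, 2027 is Dec 27, 2027.
Adding 90 calendar days to Dec 27, 2027 gives Mar 26, 2028, which is the date termination becomes effective.

Mar 26, 2028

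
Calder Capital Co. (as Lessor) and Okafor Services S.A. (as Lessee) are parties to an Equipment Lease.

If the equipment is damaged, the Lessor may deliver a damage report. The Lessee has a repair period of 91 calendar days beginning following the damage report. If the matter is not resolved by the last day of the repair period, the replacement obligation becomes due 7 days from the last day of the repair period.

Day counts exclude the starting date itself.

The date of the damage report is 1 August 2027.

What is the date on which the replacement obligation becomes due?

Adding 91 calendar days to 1 August 2027 gives 31 October 2027, which is the last day of the repair period.
The date on which the replacement obligation becomes due: 31 October 2027 + 7 days = 7 November 2027.

7 November 2027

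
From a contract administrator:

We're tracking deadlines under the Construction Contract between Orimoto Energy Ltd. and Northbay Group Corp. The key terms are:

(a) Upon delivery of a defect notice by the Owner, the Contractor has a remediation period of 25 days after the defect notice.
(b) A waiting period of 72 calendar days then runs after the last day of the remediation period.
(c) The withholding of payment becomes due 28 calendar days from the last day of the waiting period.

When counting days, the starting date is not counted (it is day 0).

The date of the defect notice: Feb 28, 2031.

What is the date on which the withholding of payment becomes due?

Adding 25 calendar days to Feb 28, 2031 gives Mar 25, 2031, which is the last day of the remediation period.
Adding 72 calendar days to Mar 25, 2031 gives Jun 5, 2031, which is the last day of the waiting period.
Adding 28 calendar days to Jun 5, 2031 gives Jul 3, 2031, which is the date on which the withholding of payment becomes due.

Jul 3, 2031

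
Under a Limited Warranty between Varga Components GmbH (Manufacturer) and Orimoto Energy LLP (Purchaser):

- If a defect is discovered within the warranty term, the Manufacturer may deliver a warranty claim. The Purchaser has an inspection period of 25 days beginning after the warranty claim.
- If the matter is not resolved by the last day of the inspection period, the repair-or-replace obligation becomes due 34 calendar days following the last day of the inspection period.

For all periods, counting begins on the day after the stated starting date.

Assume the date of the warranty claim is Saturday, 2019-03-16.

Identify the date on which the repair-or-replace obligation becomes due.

2019-05-14

The last day of the inspection period: 25 calendar days after 2019-03-16 is 2019-04-10.
Adding 34 calendar days to 2019-04-10 gives 2019-05-14, which is the date on which the repair-or-replace obligation becomes due.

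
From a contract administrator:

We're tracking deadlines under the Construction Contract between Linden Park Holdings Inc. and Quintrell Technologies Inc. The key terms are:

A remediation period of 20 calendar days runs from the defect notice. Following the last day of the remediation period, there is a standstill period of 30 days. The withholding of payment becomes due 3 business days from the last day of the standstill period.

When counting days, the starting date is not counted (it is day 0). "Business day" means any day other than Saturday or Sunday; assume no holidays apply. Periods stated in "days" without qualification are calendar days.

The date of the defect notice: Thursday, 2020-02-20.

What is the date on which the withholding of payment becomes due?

The last day of the remediation period: 2020-02-20 + 20 days = 2020-03-11.
The last day of the standstill period: 2020-03-11 + 30 days = 2020-04-10.
The date on which the withholding of payment becomes due: 3 business days after Friday, 2020-04-10, skipping weekends — Apr 13, Apr 14, Apr 15 — lands on Wednesday, 2020-04-15.

2020-04-15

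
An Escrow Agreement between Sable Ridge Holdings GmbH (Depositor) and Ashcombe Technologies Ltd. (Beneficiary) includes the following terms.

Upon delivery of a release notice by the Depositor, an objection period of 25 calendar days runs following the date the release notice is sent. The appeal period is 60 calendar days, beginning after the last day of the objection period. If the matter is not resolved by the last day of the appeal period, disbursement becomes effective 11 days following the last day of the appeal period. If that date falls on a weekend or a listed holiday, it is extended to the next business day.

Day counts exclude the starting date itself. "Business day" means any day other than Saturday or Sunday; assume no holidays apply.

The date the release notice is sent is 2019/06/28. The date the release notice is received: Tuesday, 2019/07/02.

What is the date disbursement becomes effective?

The last day of the objection period: 2019/06/28 + 25 days = 2019/07/23.
The last day of the appeal period: 60 calendar days after 2019/07/23 is 2019/09/21.
The date disbursement becomes effective: 11 calendar days after 2019/09/21 is 2019/10/02. 2019/10/02 is a Wednesday, so no roll-forward applies.

2019/10/02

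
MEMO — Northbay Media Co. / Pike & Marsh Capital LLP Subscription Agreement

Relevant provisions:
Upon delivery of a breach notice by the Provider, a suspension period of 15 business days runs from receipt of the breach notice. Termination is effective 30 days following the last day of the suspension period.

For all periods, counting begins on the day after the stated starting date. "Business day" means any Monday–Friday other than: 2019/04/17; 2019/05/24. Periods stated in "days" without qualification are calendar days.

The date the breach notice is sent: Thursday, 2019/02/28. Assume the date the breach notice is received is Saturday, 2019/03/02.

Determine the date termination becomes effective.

The last day of the suspension period: 15 business days after Saturday, 2019/03/02, skipping weekends — Mar 4, Mar 5, Mar 6, Mar 7, …, Mar 20, Mar 21, Mar 22 — lands on Friday, 2019/03/22.
The date termination becomes effective: 30 calendar days after 2019/03/22 is 2019/04/21.

2019/04/21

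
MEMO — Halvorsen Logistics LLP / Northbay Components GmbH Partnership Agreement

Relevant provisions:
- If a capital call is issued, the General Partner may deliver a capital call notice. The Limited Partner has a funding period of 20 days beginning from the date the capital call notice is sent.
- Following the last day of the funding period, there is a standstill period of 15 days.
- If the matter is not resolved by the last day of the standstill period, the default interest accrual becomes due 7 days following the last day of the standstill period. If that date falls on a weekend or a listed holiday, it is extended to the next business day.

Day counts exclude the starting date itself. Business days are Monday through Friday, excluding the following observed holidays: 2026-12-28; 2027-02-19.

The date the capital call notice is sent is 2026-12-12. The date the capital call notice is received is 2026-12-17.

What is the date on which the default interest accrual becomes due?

2027-01-25

The last day of the funding period: 20 calendar days after 2026-12-12 is 2027-01-01.
The last day of the standstill period: 2027-01-01 + 15 days = 2027-01-16.
The date on which the default interest accrual becomes due: 7 calendar days after 2027-01-16 is 2027-01-23. That falls on a Saturday, so it rolls to the next business day, Monday, 2027-01-25.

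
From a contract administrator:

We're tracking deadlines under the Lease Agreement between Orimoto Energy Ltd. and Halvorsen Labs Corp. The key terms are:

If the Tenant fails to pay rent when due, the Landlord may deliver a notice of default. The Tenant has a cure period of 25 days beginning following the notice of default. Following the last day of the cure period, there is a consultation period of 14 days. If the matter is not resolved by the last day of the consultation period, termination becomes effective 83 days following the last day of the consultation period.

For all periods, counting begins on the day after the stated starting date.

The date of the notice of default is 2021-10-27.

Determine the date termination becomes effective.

2022-02-26

The last day of the cure period: 2021-10-27 + 25 days = 2021-11-21.
The last day of the consultation period: 14 calendar days after 2021-11-21 is 2021-12-05.
The date termination becomes effective: 2021-12-05 + 83 days = 2022-02-26.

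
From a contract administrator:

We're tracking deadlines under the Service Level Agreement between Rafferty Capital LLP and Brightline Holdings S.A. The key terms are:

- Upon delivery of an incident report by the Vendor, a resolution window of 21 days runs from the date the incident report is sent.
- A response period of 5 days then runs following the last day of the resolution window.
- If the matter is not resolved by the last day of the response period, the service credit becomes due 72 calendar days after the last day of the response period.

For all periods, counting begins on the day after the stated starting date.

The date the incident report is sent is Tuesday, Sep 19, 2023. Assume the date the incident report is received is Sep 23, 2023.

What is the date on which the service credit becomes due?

Dec 26, 2023

Adding 21 calendar days to Sep 19, 2023 gives Oct 10, 2023, which is the last day of the resolution window.
The last day of the response period: Oct 10, 2023 + 5 days = Oct 15, 2023.
The date on which the service credit becomes due: 72 calendar days after Oct 15, 2023 is Dec 26, 2023.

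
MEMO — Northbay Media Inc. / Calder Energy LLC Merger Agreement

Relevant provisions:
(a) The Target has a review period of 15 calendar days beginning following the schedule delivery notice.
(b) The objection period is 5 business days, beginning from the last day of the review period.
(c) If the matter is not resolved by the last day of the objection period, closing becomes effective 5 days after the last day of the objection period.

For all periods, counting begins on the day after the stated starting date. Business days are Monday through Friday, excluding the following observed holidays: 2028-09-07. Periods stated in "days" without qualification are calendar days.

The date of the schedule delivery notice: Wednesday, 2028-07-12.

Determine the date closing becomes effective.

2028-08-08

The last day of the review period: 15 calendar days after 2028-07-12 is 2028-07-27.
The last day of the objection period: 5 business days after Thursday, 2028-07-27, skipping weekends — Jul 28, Jul 31, Aug 1, Aug 2, Aug 3 — lands on Thursday, 2028-08-03.
Adding 5 calendar days to 2028-08-03 gives 2028-08-08, which is the date closing becomes effective.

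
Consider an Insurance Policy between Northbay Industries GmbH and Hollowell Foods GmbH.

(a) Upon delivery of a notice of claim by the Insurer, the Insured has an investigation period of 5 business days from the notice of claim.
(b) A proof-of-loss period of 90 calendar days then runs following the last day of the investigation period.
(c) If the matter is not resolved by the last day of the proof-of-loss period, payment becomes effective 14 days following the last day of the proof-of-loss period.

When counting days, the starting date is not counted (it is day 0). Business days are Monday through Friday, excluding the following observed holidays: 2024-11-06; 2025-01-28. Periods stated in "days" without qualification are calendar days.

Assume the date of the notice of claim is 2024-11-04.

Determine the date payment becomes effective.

From Monday, 2024-11-04, 5 business days (Nov 5, Nov 7, Nov 8, Nov 11, Nov 12, skipping weekends and the listed holiday on Nov 6) brings us to Tuesday, 2024-11-12, which is the last day of the investigation period.
Adding 90 calendar days to 2024-11-12 gives 2025-02-10, which is the last day of the proof-of-loss period.
Adding 14 calendar days to 2025-02-10 gives 2025-02-24, which is the date payment becomes effective.

2025-02-24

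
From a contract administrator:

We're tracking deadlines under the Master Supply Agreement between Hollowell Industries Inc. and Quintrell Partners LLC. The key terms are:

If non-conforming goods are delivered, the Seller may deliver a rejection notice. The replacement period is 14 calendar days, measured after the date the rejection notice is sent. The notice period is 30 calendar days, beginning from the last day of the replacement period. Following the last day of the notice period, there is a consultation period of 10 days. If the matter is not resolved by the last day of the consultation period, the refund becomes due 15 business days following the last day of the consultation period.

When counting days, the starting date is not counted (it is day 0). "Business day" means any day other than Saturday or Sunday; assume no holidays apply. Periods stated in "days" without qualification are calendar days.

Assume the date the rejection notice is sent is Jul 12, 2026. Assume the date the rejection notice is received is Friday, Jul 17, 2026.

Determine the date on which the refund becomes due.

Adding 14 calendar days to Jul 12, 2026 gives Jul 26, 2026, which is the last day of the replacement period.
The last day of the notice period: Jul 26, 2026 + 30 days = Aug 25, 2026.
The last day of the consultation period: 10 calendar days after Aug 25, 2026 is Sep 4, 2026.
From Friday, Sep 4, 2026, 15 business days (Sep 7, Sep 8, Sep 9, Sep 10, …, Sep 23, Sep 24, Sep 25, skipping weekends) brings us to Friday, Sep 25, 2026, which is the date on which the refund becomes due.

Sep 25, 2026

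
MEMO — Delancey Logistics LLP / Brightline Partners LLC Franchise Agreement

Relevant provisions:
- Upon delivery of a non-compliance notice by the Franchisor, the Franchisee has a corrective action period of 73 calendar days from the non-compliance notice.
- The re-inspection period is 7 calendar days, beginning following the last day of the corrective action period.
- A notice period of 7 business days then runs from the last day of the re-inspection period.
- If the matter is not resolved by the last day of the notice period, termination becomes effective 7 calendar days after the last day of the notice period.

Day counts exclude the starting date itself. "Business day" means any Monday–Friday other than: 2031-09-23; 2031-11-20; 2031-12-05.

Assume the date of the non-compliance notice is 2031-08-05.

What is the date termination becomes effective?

2031-11-11

The last day of the corrective action period: 2031-08-05 + 73 days = 2031-10-17.
The last day of the re-inspection period: 7 calendar days after 2031-10-17 is 2031-10-24.
The last day of the notice period: counting 7 business days from Friday, 2031-10-24 (Oct 27, Oct 28, Oct 29, Oct 30, Oct 31, Nov 3, Nov 4, skipping weekends) reaches Tuesday, 2031-11-04.
The date termination becomes effective: 2031-11-04 + 7 days = 2031-11-11.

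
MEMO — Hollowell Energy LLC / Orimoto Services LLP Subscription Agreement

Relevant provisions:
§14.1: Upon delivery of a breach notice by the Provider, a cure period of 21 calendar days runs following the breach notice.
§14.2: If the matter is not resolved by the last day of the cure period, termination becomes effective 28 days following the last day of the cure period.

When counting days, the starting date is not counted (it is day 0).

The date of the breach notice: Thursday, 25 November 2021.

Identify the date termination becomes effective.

The last day of the cure period: 21 calendar days after 25 November 2021 is 16 December 2021.
The date termination becomes effective: 28 calendar days after 16 December 2021 is 13 January 2022.

13 January 2022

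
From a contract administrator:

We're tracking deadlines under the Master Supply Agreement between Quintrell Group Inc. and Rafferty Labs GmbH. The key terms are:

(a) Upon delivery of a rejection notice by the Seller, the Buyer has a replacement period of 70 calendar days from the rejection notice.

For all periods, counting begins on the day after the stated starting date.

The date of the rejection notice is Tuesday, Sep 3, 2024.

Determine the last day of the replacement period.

The last day of the replacement period: Sep 3, 2024 + 70 days = Nov 12, 2024.

Nov 12, 2024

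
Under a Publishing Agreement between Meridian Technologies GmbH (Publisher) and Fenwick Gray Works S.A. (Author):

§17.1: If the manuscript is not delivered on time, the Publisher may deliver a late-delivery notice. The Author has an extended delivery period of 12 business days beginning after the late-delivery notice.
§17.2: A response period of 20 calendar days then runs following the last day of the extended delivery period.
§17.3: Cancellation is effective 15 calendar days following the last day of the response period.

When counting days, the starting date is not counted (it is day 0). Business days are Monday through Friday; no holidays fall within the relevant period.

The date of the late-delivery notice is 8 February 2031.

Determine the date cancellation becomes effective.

1 April 2031

The last day of the extended delivery period: counting 12 business days from Saturday, 8 February 2031 (Feb 10, Feb 11, Feb 12, Feb 13, …, Feb 21, Feb 24, Feb 25, skipping weekends) reaches Tuesday, 25 February 2031.
Adding 20 calendar days to 25 February 2031 gives 17 March 2031, which is the last day of the response period.
Adding 15 calendar days to 17 March 2031 gives 1 April 2031, which is the date cancellation becomes effective.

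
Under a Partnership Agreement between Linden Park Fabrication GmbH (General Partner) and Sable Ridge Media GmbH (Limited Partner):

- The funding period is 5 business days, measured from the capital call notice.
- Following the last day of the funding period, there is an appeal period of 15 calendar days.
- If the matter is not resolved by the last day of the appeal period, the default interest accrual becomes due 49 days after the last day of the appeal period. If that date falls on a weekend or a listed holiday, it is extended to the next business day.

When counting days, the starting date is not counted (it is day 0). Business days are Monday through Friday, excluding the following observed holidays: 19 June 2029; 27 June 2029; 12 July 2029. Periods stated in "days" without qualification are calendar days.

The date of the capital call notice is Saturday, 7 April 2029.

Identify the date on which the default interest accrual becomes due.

18 June 2029

From Saturday, 7 April 2029, 5 business days (Apr 9, Apr 10, Apr 11, Apr 12, Apr 13, skipping weekends) brings us to Friday, 13 April 2029, which is the last day of the funding period.
The last day of the appeal period: 13 April 2029 + 15 days = 28 April 2029.
The date on which the default interest accrual becomes due: 28 April 2029 + 49 days = 16 June 2029. That falls on a Saturday, so it rolls to the next business day, Monday, 18 June 2029.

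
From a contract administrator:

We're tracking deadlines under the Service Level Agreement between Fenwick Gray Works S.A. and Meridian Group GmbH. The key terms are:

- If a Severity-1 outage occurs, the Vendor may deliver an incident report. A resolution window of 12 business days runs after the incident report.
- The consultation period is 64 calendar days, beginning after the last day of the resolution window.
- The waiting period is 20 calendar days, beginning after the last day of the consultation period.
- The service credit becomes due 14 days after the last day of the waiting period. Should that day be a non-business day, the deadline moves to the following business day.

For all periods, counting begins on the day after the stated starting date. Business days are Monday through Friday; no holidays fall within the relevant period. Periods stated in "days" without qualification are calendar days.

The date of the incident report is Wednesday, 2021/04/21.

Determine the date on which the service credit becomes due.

2021/08/13

The last day of the resolution window: counting 12 business days from Wednesday, 2021/04/21 (Apr 22, Apr 23, Apr 26, Apr 27, …, May 5, May 6, May 7, skipping weekends) reaches Friday, 2021/05/07.
Adding 64 calendar days to 2021/05/07 gives 2021/07/10, which is the last day of the consultation period.
The last day of the waiting period: 20 calendar days after 2021/07/10 is 2021/07/30.
Adding 14 calendar days to 2021/07/30 gives 2021/08/13, which is the date on which the service credit becomes due. 2021/08/13 is a Friday, so no roll-forward applies.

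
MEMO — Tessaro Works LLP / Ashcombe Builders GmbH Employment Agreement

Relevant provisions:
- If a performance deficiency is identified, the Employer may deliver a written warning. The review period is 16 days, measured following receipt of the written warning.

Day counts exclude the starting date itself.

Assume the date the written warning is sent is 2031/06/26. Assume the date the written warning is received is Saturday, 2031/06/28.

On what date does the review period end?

Adding 16 calendar days to 2031/06/28 gives 2031/07/14, which is the last day of the review period.

2031/07/14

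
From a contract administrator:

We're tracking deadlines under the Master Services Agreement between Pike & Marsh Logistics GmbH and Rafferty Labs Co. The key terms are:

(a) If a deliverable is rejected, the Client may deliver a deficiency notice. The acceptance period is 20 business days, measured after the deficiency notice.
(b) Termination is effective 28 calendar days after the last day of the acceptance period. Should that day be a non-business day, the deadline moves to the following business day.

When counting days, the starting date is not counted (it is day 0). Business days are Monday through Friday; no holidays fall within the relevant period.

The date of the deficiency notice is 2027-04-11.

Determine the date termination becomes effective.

2027-06-04

The last day of the acceptance period: 20 business days after Sunday, 2027-04-11, skipping weekends — Apr 12, Apr 13, Apr 14, Apr 15, …, May 5, May 6, May 7 — lands on Friday, 2027-05-07.
Adding 28 calendar days to 2027-05-07 gives 2027-06-04, which is the date termination becomes effective. 2027-06-04 is a Friday, so no roll-forward applies.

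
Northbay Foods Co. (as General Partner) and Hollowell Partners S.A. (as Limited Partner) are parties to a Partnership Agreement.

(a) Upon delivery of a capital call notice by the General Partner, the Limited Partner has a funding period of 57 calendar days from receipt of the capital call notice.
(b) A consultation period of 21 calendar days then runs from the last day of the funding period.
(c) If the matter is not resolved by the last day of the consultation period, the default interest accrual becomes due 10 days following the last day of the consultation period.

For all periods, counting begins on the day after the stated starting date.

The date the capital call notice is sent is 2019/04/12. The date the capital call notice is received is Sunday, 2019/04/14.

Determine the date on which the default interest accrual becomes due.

2019/07/11

The last day of the funding period: 2019/04/14 + 57 days = 2019/06/10.
The last day of the consultation period: 21 calendar days after 2019/06/10 is 2019/07/01.
The date on which the default interest accrual becomes due: 10 calendar days after 2019/07/01 is 2019/07/11.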